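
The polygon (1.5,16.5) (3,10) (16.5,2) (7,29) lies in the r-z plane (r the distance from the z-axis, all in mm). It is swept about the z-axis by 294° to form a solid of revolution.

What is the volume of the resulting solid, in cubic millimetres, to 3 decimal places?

Profile (r,z), 4 vertices: (1.5,16.5) (3,10) (16.5,2) (7,29)
edge 0: (1.5,16.5)→(3,10)  cross = 1.5·10 − 3·16.5 = -34.5000; (r_i+r_j)·cross = 4.5·-34.5000 = -155.2500
edge 1: (3,10)→(16.5,2)  cross = 3·2 − 16.5·10 = -159.0000; (r_i+r_j)·cross = 19.5·-159.0000 = -3100.5000
edge 2: (16.5,2)→(7,29)  cross = 16.5·29 − 7·2 = 464.5000; (r_i+r_j)·cross = 23.5·464.5000 = 10915.7500
edge 3: (7,29)→(1.5,16.5)  cross = 7·16.5 − 1.5·29 = 72.0000; (r_i+r_j)·cross = 8.5·72.0000 = 612.0000
Σcross = 343.0000 → A = |Σcross|/2 = 171.5000 mm²
Σ(r_i+r_j)·cross = 8272.0000 → first moment M = |Σ|/6 = 1378.6667
R_c = M/A = 1378.6667/171.5000 = 8.0389 mm
θ = 294° = 5.131268 rad
V = θ·R_c·A = 5.131268·8.0389·171.5000 = 7074.308 mm³

Volume = 7074.308 mm³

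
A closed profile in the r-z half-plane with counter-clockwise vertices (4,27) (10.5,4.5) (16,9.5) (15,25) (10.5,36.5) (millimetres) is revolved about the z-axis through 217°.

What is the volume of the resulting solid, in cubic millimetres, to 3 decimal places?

Profile (r,z), 5 vertices: (4,27) (10.5,4.5) (16,9.5) (15,25) (10.5,36.5)
edge 0: (4,27)→(10.5,4.5)  cross = 4·4.5 − 10.5·27 = -265.5000; (r_i+r_j)·cross = 14.5·-265.5000 = -3849.7500
edge 1: (10.5,4.5)→(16,9.5)  cross = 10.5·9.5 − 16·4.5 = 27.7500; (r_i+r_j)·cross = 26.5·27.7500 = 735.3750
edge 2: (16,9.5)→(15,25)  cross = 16·25 − 15·9.5 = 257.5000; (r_i+r_j)·cross = 31·257.5000 = 7982.5000
edge 3: (15,25)→(10.5,36.5)  cross = 15·36.5 − 10.5·25 = 285.0000; (r_i+r_j)·cross = 25.5·285.0000 = 7267.5000
edge 4: (10.5,36.5)→(4,27)  cross = 10.5·27 − 4·36.5 = 137.5000; (r_i+r_j)·cross = 14.5·137.5000 = 1993.7500
Σcross = 442.2500 → A = |Σcross|/2 = 221.1250 mm²
Σ(r_i+r_j)·cross = 14129.3750 → first moment M = |Σ|/6 = 2354.8958
R_c = M/A = 2354.8958/221.1250 = 10.6496 mm
θ = 217° = 3.787364 rad
V = θ·R_c·A = 3.787364·10.6496·221.1250 = 8918.849 mm³

Volume = 8918.849 mm³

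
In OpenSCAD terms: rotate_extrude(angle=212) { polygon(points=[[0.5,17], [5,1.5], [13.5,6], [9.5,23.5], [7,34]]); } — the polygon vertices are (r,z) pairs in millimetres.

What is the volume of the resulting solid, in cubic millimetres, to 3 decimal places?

Volume = 5601.332 mm³

Profile (r,z), 5 vertices: (0.5,17) (5,1.5) (13.5,6) (9.5,23.5) (7,34)
edge 0: (0.5,17)→(5,1.5)  cross = 0.5·1.5 − 5·17 = -84.2500; (r_i+r_j)·cross = 5.5·-84.2500 = -463.3750
edge 1: (5,1.5)→(13.5,6)  cross = 5·6 − 13.5·1.5 = 9.7500; (r_i+r_j)·cross = 18.5·9.7500 = 180.3750
edge 2: (13.5,6)→(9.5,23.5)  cross = 13.5·23.5 − 9.5·6 = 260.2500; (r_i+r_j)·cross = 23·260.2500 = 5985.7500
edge 3: (9.5,23.5)→(7,34)  cross = 9.5·34 − 7·23.5 = 158.5000; (r_i+r_j)·cross = 16.5·158.5000 = 2615.2500
edge 4: (7,34)→(0.5,17)  cross = 7·17 − 0.5·34 = 102.0000; (r_i+r_j)·cross = 7.5·102.0000 = 765.0000
Σcross = 446.2500 → A = |Σcross|/2 = 223.1250 mm²
Σ(r_i+r_j)·cross = 9083.0000 → first moment M = |Σ|/6 = 1513.8333
R_c = M/A = 1513.8333/223.1250 = 6.7847 mm
θ = 212° = 3.700098 rad
V = θ·R_c·A = 3.700098·6.7847·223.1250 = 5601.332 mm³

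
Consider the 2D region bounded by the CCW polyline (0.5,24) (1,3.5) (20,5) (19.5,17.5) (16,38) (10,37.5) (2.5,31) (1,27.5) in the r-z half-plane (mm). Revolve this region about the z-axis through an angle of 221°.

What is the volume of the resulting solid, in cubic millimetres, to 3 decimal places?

Profile (r,z), 8 vertices: (0.5,24) (1,3.5) (20,5) (19.5,17.5) (16,38) (10,37.5) (2.5,31) (1,27.5)
edge 0: (0.5,24)→(1,3.5)  cross = 0.5·3.5 − 1·24 = -22.2500; (r_i+r_j)·cross = 1.5·-22.2500 = -33.3750
edge 1: (1,3.5)→(20,5)  cross = 1·5 − 20·3.5 = -65.0000; (r_i+r_j)·cross = 21·-65.0000 = -1365.0000
edge 2: (20,5)→(19.5,17.5)  cross = 20·17.5 − 19.5·5 = 252.5000; (r_i+r_j)·cross = 39.5·252.5000 = 9973.7500
edge 3: (19.5,17.5)→(16,38)  cross = 19.5·38 − 16·17.5 = 461.0000; (r_i+r_j)·cross = 35.5·461.0000 = 16365.5000
edge 4: (16,38)→(10,37.5)  cross = 16·37.5 − 10·38 = 220.0000; (r_i+r_j)·cross = 26·220.0000 = 5720.0000
edge 5: (10,37.5)→(2.5,31)  cross = 10·31 − 2.5·37.5 = 216.2500; (r_i+r_j)·cross = 12.5·216.2500 = 2703.1250
edge 6: (2.5,31)→(1,27.5)  cross = 2.5·27.5 − 1·31 = 37.7500; (r_i+r_j)·cross = 3.5·37.7500 = 132.1250
edge 7: (1,27.5)→(0.5,24)  cross = 1·24 − 0.5·27.5 = 10.2500; (r_i+r_j)·cross = 1.5·10.2500 = 15.3750
Σcross = 1110.5000 → A = |Σcross|/2 = 555.2500 mm²
Σ(r_i+r_j)·cross = 33511.5000 → first moment M = |Σ|/6 = 5585.2500
R_c = M/A = 5585.2500/555.2500 = 10.0590 mm
θ = 221° = 3.857178 rad
V = θ·R_c·A = 3.857178·10.0590·555.2500 = 21543.301 mm³

Volume = 21543.301 mm³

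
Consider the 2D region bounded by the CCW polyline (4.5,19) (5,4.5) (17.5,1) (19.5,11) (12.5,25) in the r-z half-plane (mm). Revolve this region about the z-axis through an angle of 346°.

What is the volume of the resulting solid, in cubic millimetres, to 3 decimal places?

Volume = 17468.852 mm³

Profile (r,z), 5 vertices: (4.5,19) (5,4.5) (17.5,1) (19.5,11) (12.5,25)
edge 0: (4.5,19)→(5,4.5)  cross = 4.5·4.5 − 5·19 = -74.7500; (r_i+r_j)·cross = 9.5·-74.7500 = -710.1250
edge 1: (5,4.5)→(17.5,1)  cross = 5·1 − 17.5·4.5 = -73.7500; (r_i+r_j)·cross = 22.5·-73.7500 = -1659.3750
edge 2: (17.5,1)→(19.5,11)  cross = 17.5·11 − 19.5·1 = 173.0000; (r_i+r_j)·cross = 37·173.0000 = 6401.0000
edge 3: (19.5,11)→(12.5,25)  cross = 19.5·25 − 12.5·11 = 350.0000; (r_i+r_j)·cross = 32·350.0000 = 11200.0000
edge 4: (12.5,25)→(4.5,19)  cross = 12.5·19 − 4.5·25 = 125.0000; (r_i+r_j)·cross = 17·125.0000 = 2125.0000
Σcross = 499.5000 → A = |Σcross|/2 = 249.7500 mm²
Σ(r_i+r_j)·cross = 17356.5000 → first moment M = |Σ|/6 = 2892.7500
R_c = M/A = 2892.7500/249.7500 = 11.5826 mm
θ = 346° = 6.038839 rad
V = θ·R_c·A = 6.038839·11.5826·249.7500 = 17468.852 mm³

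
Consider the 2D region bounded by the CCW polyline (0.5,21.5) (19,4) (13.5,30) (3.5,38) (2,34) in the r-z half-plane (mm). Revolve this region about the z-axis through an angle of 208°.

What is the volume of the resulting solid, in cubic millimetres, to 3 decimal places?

Volume = 9729.617 mm³

Profile (r,z), 5 vertices: (0.5,21.5) (19,4) (13.5,30) (3.5,38) (2,34)
edge 0: (0.5,21.5)→(19,4)  cross = 0.5·4 − 19·21.5 = -406.5000; (r_i+r_j)·cross = 19.5·-406.5000 = -7926.7500
edge 1: (19,4)→(13.5,30)  cross = 19·30 − 13.5·4 = 516.0000; (r_i+r_j)·cross = 32.5·516.0000 = 16770.0000
edge 2: (13.5,30)→(3.5,38)  cross = 13.5·38 − 3.5·30 = 408.0000; (r_i+r_j)·cross = 17·408.0000 = 6936.0000
edge 3: (3.5,38)→(2,34)  cross = 3.5·34 − 2·38 = 43.0000; (r_i+r_j)·cross = 5.5·43.0000 = 236.5000
edge 4: (2,34)→(0.5,21.5)  cross = 2·21.5 − 0.5·34 = 26.0000; (r_i+r_j)·cross = 2.5·26.0000 = 65.0000
Σcross = 586.5000 → A = |Σcross|/2 = 293.2500 mm²
Σ(r_i+r_j)·cross = 16080.7500 → first moment M = |Σ|/6 = 2680.1250
R_c = M/A = 2680.1250/293.2500 = 9.1394 mm
θ = 208° = 3.630285 rad
V = θ·R_c·A = 3.630285·9.1394·293.2500 = 9729.617 mm³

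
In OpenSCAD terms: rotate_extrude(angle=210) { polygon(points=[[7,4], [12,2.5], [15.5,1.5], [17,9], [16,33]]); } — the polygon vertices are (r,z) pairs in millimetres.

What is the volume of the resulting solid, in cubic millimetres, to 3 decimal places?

Profile (r,z), 5 vertices: (7,4) (12,2.5) (15.5,1.5) (17,9) (16,33)
edge 0: (7,4)→(12,2.5)  cross = 7·2.5 − 12·4 = -30.5000; (r_i+r_j)·cross = 19·-30.5000 = -579.5000
edge 1: (12,2.5)→(15.5,1.5)  cross = 12·1.5 − 15.5·2.5 = -20.7500; (r_i+r_j)·cross = 27.5·-20.7500 = -570.6250
edge 2: (15.5,1.5)→(17,9)  cross = 15.5·9 − 17·1.5 = 114.0000; (r_i+r_j)·cross = 32.5·114.0000 = 3705.0000
edge 3: (17,9)→(16,33)  cross = 17·33 − 16·9 = 417.0000; (r_i+r_j)·cross = 33·417.0000 = 13761.0000
edge 4: (16,33)→(7,4)  cross = 16·4 − 7·33 = -167.0000; (r_i+r_j)·cross = 23·-167.0000 = -3841.0000
Σcross = 312.7500 → A = |Σcross|/2 = 156.3750 mm²
Σ(r_i+r_j)·cross = 12474.8750 → first moment M = |Σ|/6 = 2079.1458
R_c = M/A = 2079.1458/156.3750 = 13.2959 mm
θ = 210° = 3.665191 rad
V = θ·R_c·A = 3.665191·13.2959·156.3750 = 7620.467 mm³

Volume = 7620.467 mm³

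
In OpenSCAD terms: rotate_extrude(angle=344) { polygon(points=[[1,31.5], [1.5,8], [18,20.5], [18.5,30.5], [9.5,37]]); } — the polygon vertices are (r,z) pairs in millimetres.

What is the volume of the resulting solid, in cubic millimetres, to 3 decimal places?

Profile (r,z), 5 vertices: (1,31.5) (1.5,8) (18,20.5) (18.5,30.5) (9.5,37)
edge 0: (1,31.5)→(1.5,8)  cross = 1·8 − 1.5·31.5 = -39.2500; (r_i+r_j)·cross = 2.5·-39.2500 = -98.1250
edge 1: (1.5,8)→(18,20.5)  cross = 1.5·20.5 − 18·8 = -113.2500; (r_i+r_j)·cross = 19.5·-113.2500 = -2208.3750
edge 2: (18,20.5)→(18.5,30.5)  cross = 18·30.5 − 18.5·20.5 = 169.7500; (r_i+r_j)·cross = 36.5·169.7500 = 6195.8750
edge 3: (18.5,30.5)→(9.5,37)  cross = 18.5·37 − 9.5·30.5 = 394.7500; (r_i+r_j)·cross = 28·394.7500 = 11053.0000
edge 4: (9.5,37)→(1,31.5)  cross = 9.5·31.5 − 1·37 = 262.2500; (r_i+r_j)·cross = 10.5·262.2500 = 2753.6250
Σcross = 674.2500 → A = |Σcross|/2 = 337.1250 mm²
Σ(r_i+r_j)·cross = 17696.0000 → first moment M = |Σ|/6 = 2949.3333
R_c = M/A = 2949.3333/337.1250 = 8.7485 mm
θ = 344° = 6.003933 rad
V = θ·R_c·A = 6.003933·8.7485·337.1250 = 17707.599 mm³

Volume = 17707.599 mm³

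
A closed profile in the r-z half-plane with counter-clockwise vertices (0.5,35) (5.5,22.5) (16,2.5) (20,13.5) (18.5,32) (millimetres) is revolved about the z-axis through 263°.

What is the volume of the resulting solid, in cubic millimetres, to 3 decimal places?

Volume = 18718.327 mm³

Profile (r,z), 5 vertices: (0.5,35) (5.5,22.5) (16,2.5) (20,13.5) (18.5,32)
edge 0: (0.5,35)→(5.5,22.5)  cross = 0.5·22.5 − 5.5·35 = -181.2500; (r_i+r_j)·cross = 6·-181.2500 = -1087.5000
edge 1: (5.5,22.5)→(16,2.5)  cross = 5.5·2.5 − 16·22.5 = -346.2500; (r_i+r_j)·cross = 21.5·-346.2500 = -7444.3750
edge 2: (16,2.5)→(20,13.5)  cross = 16·13.5 − 20·2.5 = 166.0000; (r_i+r_j)·cross = 36·166.0000 = 5976.0000
edge 3: (20,13.5)→(18.5,32)  cross = 20·32 − 18.5·13.5 = 390.2500; (r_i+r_j)·cross = 38.5·390.2500 = 15024.6250
edge 4: (18.5,32)→(0.5,35)  cross = 18.5·35 − 0.5·32 = 631.5000; (r_i+r_j)·cross = 19·631.5000 = 11998.5000
Σcross = 660.2500 → A = |Σcross|/2 = 330.1250 mm²
Σ(r_i+r_j)·cross = 24467.2500 → first moment M = |Σ|/6 = 4077.8750
R_c = M/A = 4077.8750/330.1250 = 12.3525 mm
θ = 263° = 4.590216 rad
V = θ·R_c·A = 4.590216·12.3525·330.1250 = 18718.327 mm³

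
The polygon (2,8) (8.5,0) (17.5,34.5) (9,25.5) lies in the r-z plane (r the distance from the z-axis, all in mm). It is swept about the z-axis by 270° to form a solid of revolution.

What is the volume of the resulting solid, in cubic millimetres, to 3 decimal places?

Volume = 8434.293 mm³

Profile (r,z), 4 vertices: (2,8) (8.5,0) (17.5,34.5) (9,25.5)
edge 0: (2,8)→(8.5,0)  cross = 2·0 − 8.5·8 = -68.0000; (r_i+r_j)·cross = 10.5·-68.0000 = -714.0000
edge 1: (8.5,0)→(17.5,34.5)  cross = 8.5·34.5 − 17.5·0 = 293.2500; (r_i+r_j)·cross = 26·293.2500 = 7624.5000
edge 2: (17.5,34.5)→(9,25.5)  cross = 17.5·25.5 − 9·34.5 = 135.7500; (r_i+r_j)·cross = 26.5·135.7500 = 3597.3750
edge 3: (9,25.5)→(2,8)  cross = 9·8 − 2·25.5 = 21.0000; (r_i+r_j)·cross = 11·21.0000 = 231.0000
Σcross = 382.0000 → A = |Σcross|/2 = 191.0000 mm²
Σ(r_i+r_j)·cross = 10738.8750 → first moment M = |Σ|/6 = 1789.8125
R_c = M/A = 1789.8125/191.0000 = 9.3707 mm
θ = 270° = 4.712389 rad
V = θ·R_c·A = 4.712389·9.3707·191.0000 = 8434.293 mm³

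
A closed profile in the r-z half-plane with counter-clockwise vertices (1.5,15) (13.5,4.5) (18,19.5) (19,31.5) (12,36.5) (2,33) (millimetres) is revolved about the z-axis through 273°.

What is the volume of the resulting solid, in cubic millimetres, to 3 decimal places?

Profile (r,z), 6 vertices: (1.5,15) (13.5,4.5) (18,19.5) (19,31.5) (12,36.5) (2,33)
edge 0: (1.5,15)→(13.5,4.5)  cross = 1.5·4.5 − 13.5·15 = -195.7500; (r_i+r_j)·cross = 15·-195.7500 = -2936.2500
edge 1: (13.5,4.5)→(18,19.5)  cross = 13.5·19.5 − 18·4.5 = 182.2500; (r_i+r_j)·cross = 31.5·182.2500 = 5740.8750
edge 2: (18,19.5)→(19,31.5)  cross = 18·31.5 − 19·19.5 = 196.5000; (r_i+r_j)·cross = 37·196.5000 = 7270.5000
edge 3: (19,31.5)→(12,36.5)  cross = 19·36.5 − 12·31.5 = 315.5000; (r_i+r_j)·cross = 31·315.5000 = 9780.5000
edge 4: (12,36.5)→(2,33)  cross = 12·33 − 2·36.5 = 323.0000; (r_i+r_j)·cross = 14·323.0000 = 4522.0000
edge 5: (2,33)→(1.5,15)  cross = 2·15 − 1.5·33 = -19.5000; (r_i+r_j)·cross = 3.5·-19.5000 = -68.2500
Σcross = 802.0000 → A = |Σcross|/2 = 401.0000 mm²
Σ(r_i+r_j)·cross = 24309.3750 → first moment M = |Σ|/6 = 4051.5625
R_c = M/A = 4051.5625/401.0000 = 10.1036 mm
θ = 273° = 4.764749 rad
V = θ·R_c·A = 4.764749·10.1036·401.0000 = 19304.678 mm³

Volume = 19304.678 mm³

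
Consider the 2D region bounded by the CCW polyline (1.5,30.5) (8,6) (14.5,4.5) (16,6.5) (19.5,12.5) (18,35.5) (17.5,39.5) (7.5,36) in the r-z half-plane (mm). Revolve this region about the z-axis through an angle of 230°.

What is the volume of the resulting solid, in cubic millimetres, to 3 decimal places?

Volume = 20421.530 mm³

Profile (r,z), 8 vertices: (1.5,30.5) (8,6) (14.5,4.5) (16,6.5) (19.5,12.5) (18,35.5) (17.5,39.5) (7.5,36)
edge 0: (1.5,30.5)→(8,6)  cross = 1.5·6 − 8·30.5 = -235.0000; (r_i+r_j)·cross = 9.5·-235.0000 = -2232.5000
edge 1: (8,6)→(14.5,4.5)  cross = 8·4.5 − 14.5·6 = -51.0000; (r_i+r_j)·cross = 22.5·-51.0000 = -1147.5000
edge 2: (14.5,4.5)→(16,6.5)  cross = 14.5·6.5 − 16·4.5 = 22.2500; (r_i+r_j)·cross = 30.5·22.2500 = 678.6250
edge 3: (16,6.5)→(19.5,12.5)  cross = 16·12.5 − 19.5·6.5 = 73.2500; (r_i+r_j)·cross = 35.5·73.2500 = 2600.3750
edge 4: (19.5,12.5)→(18,35.5)  cross = 19.5·35.5 − 18·12.5 = 467.2500; (r_i+r_j)·cross = 37.5·467.2500 = 17521.8750
edge 5: (18,35.5)→(17.5,39.5)  cross = 18·39.5 − 17.5·35.5 = 89.7500; (r_i+r_j)·cross = 35.5·89.7500 = 3186.1250
edge 6: (17.5,39.5)→(7.5,36)  cross = 17.5·36 − 7.5·39.5 = 333.7500; (r_i+r_j)·cross = 25·333.7500 = 8343.7500
edge 7: (7.5,36)→(1.5,30.5)  cross = 7.5·30.5 − 1.5·36 = 174.7500; (r_i+r_j)·cross = 9·174.7500 = 1572.7500
Σcross = 875.0000 → A = |Σcross|/2 = 437.5000 mm²
Σ(r_i+r_j)·cross = 30523.5000 → first moment M = |Σ|/6 = 5087.2500
R_c = M/A = 5087.2500/437.5000 = 11.6280 mm
θ = 230° = 4.014257 rad
V = θ·R_c·A = 4.014257·11.6280·437.5000 = 20421.530 mm³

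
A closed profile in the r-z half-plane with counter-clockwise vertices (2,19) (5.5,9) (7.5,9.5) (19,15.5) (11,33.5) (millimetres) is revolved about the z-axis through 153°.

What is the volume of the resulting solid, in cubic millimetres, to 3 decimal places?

Profile (r,z), 5 vertices: (2,19) (5.5,9) (7.5,9.5) (19,15.5) (11,33.5)
edge 0: (2,19)→(5.5,9)  cross = 2·9 − 5.5·19 = -86.5000; (r_i+r_j)·cross = 7.5·-86.5000 = -648.7500
edge 1: (5.5,9)→(7.5,9.5)  cross = 5.5·9.5 − 7.5·9 = -15.2500; (r_i+r_j)·cross = 13·-15.2500 = -198.2500
edge 2: (7.5,9.5)→(19,15.5)  cross = 7.5·15.5 − 19·9.5 = -64.2500; (r_i+r_j)·cross = 26.5·-64.2500 = -1702.6250
edge 3: (19,15.5)→(11,33.5)  cross = 19·33.5 − 11·15.5 = 466.0000; (r_i+r_j)·cross = 30·466.0000 = 13980.0000
edge 4: (11,33.5)→(2,19)  cross = 11·19 − 2·33.5 = 142.0000; (r_i+r_j)·cross = 13·142.0000 = 1846.0000
Σcross = 442.0000 → A = |Σcross|/2 = 221.0000 mm²
Σ(r_i+r_j)·cross = 13276.3750 → first moment M = |Σ|/6 = 2212.7292
R_c = M/A = 2212.7292/221.0000 = 10.0123 mm
θ = 153° = 2.670354 rad
V = θ·R_c·A = 2.670354·10.0123·221.0000 = 5908.770 mm³

Volume = 5908.770 mm³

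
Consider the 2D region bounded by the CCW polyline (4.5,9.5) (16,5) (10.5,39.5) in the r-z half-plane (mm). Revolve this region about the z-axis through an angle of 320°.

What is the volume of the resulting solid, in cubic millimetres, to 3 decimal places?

Profile (r,z), 3 vertices: (4.5,9.5) (16,5) (10.5,39.5)
edge 0: (4.5,9.5)→(16,5)  cross = 4.5·5 − 16·9.5 = -129.5000; (r_i+r_j)·cross = 20.5·-129.5000 = -2654.7500
edge 1: (16,5)→(10.5,39.5)  cross = 16·39.5 − 10.5·5 = 579.5000; (r_i+r_j)·cross = 26.5·579.5000 = 15356.7500
edge 2: (10.5,39.5)→(4.5,9.5)  cross = 10.5·9.5 − 4.5·39.5 = -78.0000; (r_i+r_j)·cross = 15·-78.0000 = -1170.0000
Σcross = 372.0000 → A = |Σcross|/2 = 186.0000 mm²
Σ(r_i+r_j)·cross = 11532.0000 → first moment M = |Σ|/6 = 1922.0000
R_c = M/A = 1922.0000/186.0000 = 10.3333 mm
θ = 320° = 5.585054 rad
V = θ·R_c·A = 5.585054·10.3333·186.0000 = 10734.473 mm³

Volume = 10734.473 mm³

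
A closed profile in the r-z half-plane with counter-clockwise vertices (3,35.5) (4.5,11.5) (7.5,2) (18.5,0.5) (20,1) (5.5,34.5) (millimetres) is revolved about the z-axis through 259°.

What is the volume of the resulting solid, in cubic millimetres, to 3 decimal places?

Profile (r,z), 6 vertices: (3,35.5) (4.5,11.5) (7.5,2) (18.5,0.5) (20,1) (5.5,34.5)
edge 0: (3,35.5)→(4.5,11.5)  cross = 3·11.5 − 4.5·35.5 = -125.2500; (r_i+r_j)·cross = 7.5·-125.2500 = -939.3750
edge 1: (4.5,11.5)→(7.5,2)  cross = 4.5·2 − 7.5·11.5 = -77.2500; (r_i+r_j)·cross = 12·-77.2500 = -927.0000
edge 2: (7.5,2)→(18.5,0.5)  cross = 7.5·0.5 − 18.5·2 = -33.2500; (r_i+r_j)·cross = 26·-33.2500 = -864.5000
edge 3: (18.5,0.5)→(20,1)  cross = 18.5·1 − 20·0.5 = 8.5000; (r_i+r_j)·cross = 38.5·8.5000 = 327.2500
edge 4: (20,1)→(5.5,34.5)  cross = 20·34.5 − 5.5·1 = 684.5000; (r_i+r_j)·cross = 25.5·684.5000 = 17454.7500
edge 5: (5.5,34.5)→(3,35.5)  cross = 5.5·35.5 − 3·34.5 = 91.7500; (r_i+r_j)·cross = 8.5·91.7500 = 779.8750
Σcross = 549.0000 → A = |Σcross|/2 = 274.5000 mm²
Σ(r_i+r_j)·cross = 15831.0000 → first moment M = |Σ|/6 = 2638.5000
R_c = M/A = 2638.5000/274.5000 = 9.6120 mm
θ = 259° = 4.520403 rad
V = θ·R_c·A = 4.520403·9.6120·274.5000 = 11927.083 mm³

Volume = 11927.083 mm³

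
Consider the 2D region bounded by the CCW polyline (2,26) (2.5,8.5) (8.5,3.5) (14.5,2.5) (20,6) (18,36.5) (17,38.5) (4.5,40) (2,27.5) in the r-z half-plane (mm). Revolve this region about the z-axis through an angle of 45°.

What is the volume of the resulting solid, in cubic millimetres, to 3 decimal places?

Profile (r,z), 9 vertices: (2,26) (2.5,8.5) (8.5,3.5) (14.5,2.5) (20,6) (18,36.5) (17,38.5) (4.5,40) (2,27.5)
edge 0: (2,26)→(2.5,8.5)  cross = 2·8.5 − 2.5·26 = -48.0000; (r_i+r_j)·cross = 4.5·-48.0000 = -216.0000
edge 1: (2.5,8.5)→(8.5,3.5)  cross = 2.5·3.5 − 8.5·8.5 = -63.5000; (r_i+r_j)·cross = 11·-63.5000 = -698.5000
edge 2: (8.5,3.5)→(14.5,2.5)  cross = 8.5·2.5 − 14.5·3.5 = -29.5000; (r_i+r_j)·cross = 23·-29.5000 = -678.5000
edge 3: (14.5,2.5)→(20,6)  cross = 14.5·6 − 20·2.5 = 37.0000; (r_i+r_j)·cross = 34.5·37.0000 = 1276.5000
edge 4: (20,6)→(18,36.5)  cross = 20·36.5 − 18·6 = 622.0000; (r_i+r_j)·cross = 38·622.0000 = 23636.0000
edge 5: (18,36.5)→(17,38.5)  cross = 18·38.5 − 17·36.5 = 72.5000; (r_i+r_j)·cross = 35·72.5000 = 2537.5000
edge 6: (17,38.5)→(4.5,40)  cross = 17·40 − 4.5·38.5 = 506.7500; (r_i+r_j)·cross = 21.5·506.7500 = 10895.1250
edge 7: (4.5,40)→(2,27.5)  cross = 4.5·27.5 − 2·40 = 43.7500; (r_i+r_j)·cross = 6.5·43.7500 = 284.3750
edge 8: (2,27.5)→(2,26)  cross = 2·26 − 2·27.5 = -3.0000; (r_i+r_j)·cross = 4·-3.0000 = -12.0000
Σcross = 1138.0000 → A = |Σcross|/2 = 569.0000 mm²
Σ(r_i+r_j)·cross = 37024.5000 → first moment M = |Σ|/6 = 6170.7500
R_c = M/A = 6170.7500/569.0000 = 10.8449 mm
θ = 45° = 0.785398 rad
V = θ·R_c·A = 0.785398·10.8449·569.0000 = 4846.496 mm³

Volume = 4846.496 mm³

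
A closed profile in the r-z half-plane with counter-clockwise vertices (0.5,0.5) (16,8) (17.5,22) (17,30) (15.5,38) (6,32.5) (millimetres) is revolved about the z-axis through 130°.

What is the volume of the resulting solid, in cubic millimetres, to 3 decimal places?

Volume = 9064.557 mm³

Profile (r,z), 6 vertices: (0.5,0.5) (16,8) (17.5,22) (17,30) (15.5,38) (6,32.5)
edge 0: (0.5,0.5)→(16,8)  cross = 0.5·8 − 16·0.5 = -4.0000; (r_i+r_j)·cross = 16.5·-4.0000 = -66.0000
edge 1: (16,8)→(17.5,22)  cross = 16·22 − 17.5·8 = 212.0000; (r_i+r_j)·cross = 33.5·212.0000 = 7102.0000
edge 2: (17.5,22)→(17,30)  cross = 17.5·30 − 17·22 = 151.0000; (r_i+r_j)·cross = 34.5·151.0000 = 5209.5000
edge 3: (17,30)→(15.5,38)  cross = 17·38 − 15.5·30 = 181.0000; (r_i+r_j)·cross = 32.5·181.0000 = 5882.5000
edge 4: (15.5,38)→(6,32.5)  cross = 15.5·32.5 − 6·38 = 275.7500; (r_i+r_j)·cross = 21.5·275.7500 = 5928.6250
edge 5: (6,32.5)→(0.5,0.5)  cross = 6·0.5 − 0.5·32.5 = -13.2500; (r_i+r_j)·cross = 6.5·-13.2500 = -86.1250
Σcross = 802.5000 → A = |Σcross|/2 = 401.2500 mm²
Σ(r_i+r_j)·cross = 23970.5000 → first moment M = |Σ|/6 = 3995.0833
R_c = M/A = 3995.0833/401.2500 = 9.9566 mm
θ = 130° = 2.268928 rad
V = θ·R_c·A = 2.268928·9.9566·401.2500 = 9064.557 mm³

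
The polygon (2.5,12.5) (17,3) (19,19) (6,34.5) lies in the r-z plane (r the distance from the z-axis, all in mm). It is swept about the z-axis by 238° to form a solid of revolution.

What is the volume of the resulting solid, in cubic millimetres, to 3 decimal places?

Profile (r,z), 4 vertices: (2.5,12.5) (17,3) (19,19) (6,34.5)
edge 0: (2.5,12.5)→(17,3)  cross = 2.5·3 − 17·12.5 = -205.0000; (r_i+r_j)·cross = 19.5·-205.0000 = -3997.5000
edge 1: (17,3)→(19,19)  cross = 17·19 − 19·3 = 266.0000; (r_i+r_j)·cross = 36·266.0000 = 9576.0000
edge 2: (19,19)→(6,34.5)  cross = 19·34.5 − 6·19 = 541.5000; (r_i+r_j)·cross = 25·541.5000 = 13537.5000
edge 3: (6,34.5)→(2.5,12.5)  cross = 6·12.5 − 2.5·34.5 = -11.2500; (r_i+r_j)·cross = 8.5·-11.2500 = -95.6250
Σcross = 591.2500 → A = |Σcross|/2 = 295.6250 mm²
Σ(r_i+r_j)·cross = 19020.3750 → first moment M = |Σ|/6 = 3170.0625
R_c = M/A = 3170.0625/295.6250 = 10.7233 mm
θ = 238° = 4.153884 rad
V = θ·R_c·A = 4.153884·10.7233·295.6250 = 13168.071 mm³

Volume = 13168.071 mm³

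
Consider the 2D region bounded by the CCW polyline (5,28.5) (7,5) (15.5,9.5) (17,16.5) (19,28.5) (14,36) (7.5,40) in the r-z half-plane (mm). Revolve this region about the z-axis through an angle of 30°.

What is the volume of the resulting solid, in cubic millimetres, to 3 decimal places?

Profile (r,z), 7 vertices: (5,28.5) (7,5) (15.5,9.5) (17,16.5) (19,28.5) (14,36) (7.5,40)
edge 0: (5,28.5)→(7,5)  cross = 5·5 − 7·28.5 = -174.5000; (r_i+r_j)·cross = 12·-174.5000 = -2094.0000
edge 1: (7,5)→(15.5,9.5)  cross = 7·9.5 − 15.5·5 = -11.0000; (r_i+r_j)·cross = 22.5·-11.0000 = -247.5000
edge 2: (15.5,9.5)→(17,16.5)  cross = 15.5·16.5 − 17·9.5 = 94.2500; (r_i+r_j)·cross = 32.5·94.2500 = 3063.1250
edge 3: (17,16.5)→(19,28.5)  cross = 17·28.5 − 19·16.5 = 171.0000; (r_i+r_j)·cross = 36·171.0000 = 6156.0000
edge 4: (19,28.5)→(14,36)  cross = 19·36 − 14·28.5 = 285.0000; (r_i+r_j)·cross = 33·285.0000 = 9405.0000
edge 5: (14,36)→(7.5,40)  cross = 14·40 − 7.5·36 = 290.0000; (r_i+r_j)·cross = 21.5·290.0000 = 6235.0000
edge 6: (7.5,40)→(5,28.5)  cross = 7.5·28.5 − 5·40 = 13.7500; (r_i+r_j)·cross = 12.5·13.7500 = 171.8750
Σcross = 668.5000 → A = |Σcross|/2 = 334.2500 mm²
Σ(r_i+r_j)·cross = 22689.5000 → first moment M = |Σ|/6 = 3781.5833
R_c = M/A = 3781.5833/334.2500 = 11.3136 mm
θ = 30° = 0.523599 rad
V = θ·R_c·A = 0.523599·11.3136·334.2500 = 1980.032 mm³

Volume = 1980.032 mm³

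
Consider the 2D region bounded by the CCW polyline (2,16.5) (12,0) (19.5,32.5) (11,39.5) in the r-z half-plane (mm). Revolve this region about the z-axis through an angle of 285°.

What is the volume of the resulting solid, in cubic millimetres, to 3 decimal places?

Volume = 19427.833 mm³

Profile (r,z), 4 vertices: (2,16.5) (12,0) (19.5,32.5) (11,39.5)
edge 0: (2,16.5)→(12,0)  cross = 2·0 − 12·16.5 = -198.0000; (r_i+r_j)·cross = 14·-198.0000 = -2772.0000
edge 1: (12,0)→(19.5,32.5)  cross = 12·32.5 − 19.5·0 = 390.0000; (r_i+r_j)·cross = 31.5·390.0000 = 12285.0000
edge 2: (19.5,32.5)→(11,39.5)  cross = 19.5·39.5 − 11·32.5 = 412.7500; (r_i+r_j)·cross = 30.5·412.7500 = 12588.8750
edge 3: (11,39.5)→(2,16.5)  cross = 11·16.5 − 2·39.5 = 102.5000; (r_i+r_j)·cross = 13·102.5000 = 1332.5000
Σcross = 707.2500 → A = |Σcross|/2 = 353.6250 mm²
Σ(r_i+r_j)·cross = 23434.3750 → first moment M = |Σ|/6 = 3905.7292
R_c = M/A = 3905.7292/353.6250 = 11.0448 mm
θ = 285° = 4.974188 rad
V = θ·R_c·A = 4.974188·11.0448·353.6250 = 19427.833 mm³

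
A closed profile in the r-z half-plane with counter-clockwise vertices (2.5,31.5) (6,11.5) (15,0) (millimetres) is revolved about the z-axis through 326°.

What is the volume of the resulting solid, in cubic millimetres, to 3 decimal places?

Profile (r,z), 3 vertices: (2.5,31.5) (6,11.5) (15,0)
edge 0: (2.5,31.5)→(6,11.5)  cross = 2.5·11.5 − 6·31.5 = -160.2500; (r_i+r_j)·cross = 8.5·-160.2500 = -1362.1250
edge 1: (6,11.5)→(15,0)  cross = 6·0 − 15·11.5 = -172.5000; (r_i+r_j)·cross = 21·-172.5000 = -3622.5000
edge 2: (15,0)→(2.5,31.5)  cross = 15·31.5 − 2.5·0 = 472.5000; (r_i+r_j)·cross = 17.5·472.5000 = 8268.7500
Σcross = 139.7500 → A = |Σcross|/2 = 69.8750 mm²
Σ(r_i+r_j)·cross = 3284.1250 → first moment M = |Σ|/6 = 547.3542
R_c = M/A = 547.3542/69.8750 = 7.8333 mm
θ = 326° = 5.689773 rad
V = θ·R_c·A = 5.689773·7.8333·69.8750 = 3114.321 mm³

Volume = 3114.321 mm³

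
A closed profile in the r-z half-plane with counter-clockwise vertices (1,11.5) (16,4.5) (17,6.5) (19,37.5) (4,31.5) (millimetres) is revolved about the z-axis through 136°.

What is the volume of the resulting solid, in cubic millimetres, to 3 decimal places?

Profile (r,z), 5 vertices: (1,11.5) (16,4.5) (17,6.5) (19,37.5) (4,31.5)
edge 0: (1,11.5)→(16,4.5)  cross = 1·4.5 − 16·11.5 = -179.5000; (r_i+r_j)·cross = 17·-179.5000 = -3051.5000
edge 1: (16,4.5)→(17,6.5)  cross = 16·6.5 − 17·4.5 = 27.5000; (r_i+r_j)·cross = 33·27.5000 = 907.5000
edge 2: (17,6.5)→(19,37.5)  cross = 17·37.5 − 19·6.5 = 514.0000; (r_i+r_j)·cross = 36·514.0000 = 18504.0000
edge 3: (19,37.5)→(4,31.5)  cross = 19·31.5 − 4·37.5 = 448.5000; (r_i+r_j)·cross = 23·448.5000 = 10315.5000
edge 4: (4,31.5)→(1,11.5)  cross = 4·11.5 − 1·31.5 = 14.5000; (r_i+r_j)·cross = 5·14.5000 = 72.5000
Σcross = 825.0000 → A = |Σcross|/2 = 412.5000 mm²
Σ(r_i+r_j)·cross = 26748.0000 → first moment M = |Σ|/6 = 4458.0000
R_c = M/A = 4458.0000/412.5000 = 10.8073 mm
θ = 136° = 2.373648 rad
V = θ·R_c·A = 2.373648·10.8073·412.5000 = 10581.722 mm³

Volume = 10581.722 mm³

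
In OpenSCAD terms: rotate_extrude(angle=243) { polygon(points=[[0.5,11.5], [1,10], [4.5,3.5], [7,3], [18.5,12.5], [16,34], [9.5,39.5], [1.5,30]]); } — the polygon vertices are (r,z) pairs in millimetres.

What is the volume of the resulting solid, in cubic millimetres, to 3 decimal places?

Profile (r,z), 8 vertices: (0.5,11.5) (1,10) (4.5,3.5) (7,3) (18.5,12.5) (16,34) (9.5,39.5) (1.5,30)
edge 0: (0.5,11.5)→(1,10)  cross = 0.5·10 − 1·11.5 = -6.5000; (r_i+r_j)·cross = 1.5·-6.5000 = -9.7500
edge 1: (1,10)→(4.5,3.5)  cross = 1·3.5 − 4.5·10 = -41.5000; (r_i+r_j)·cross = 5.5·-41.5000 = -228.2500
edge 2: (4.5,3.5)→(7,3)  cross = 4.5·3 − 7·3.5 = -11.0000; (r_i+r_j)·cross = 11.5·-11.0000 = -126.5000
edge 3: (7,3)→(18.5,12.5)  cross = 7·12.5 − 18.5·3 = 32.0000; (r_i+r_j)·cross = 25.5·32.0000 = 816.0000
edge 4: (18.5,12.5)→(16,34)  cross = 18.5·34 − 16·12.5 = 429.0000; (r_i+r_j)·cross = 34.5·429.0000 = 14800.5000
edge 5: (16,34)→(9.5,39.5)  cross = 16·39.5 − 9.5·34 = 309.0000; (r_i+r_j)·cross = 25.5·309.0000 = 7879.5000
edge 6: (9.5,39.5)→(1.5,30)  cross = 9.5·30 − 1.5·39.5 = 225.7500; (r_i+r_j)·cross = 11·225.7500 = 2483.2500
edge 7: (1.5,30)→(0.5,11.5)  cross = 1.5·11.5 − 0.5·30 = 2.2500; (r_i+r_j)·cross = 2·2.2500 = 4.5000
Σcross = 939.0000 → A = |Σcross|/2 = 469.5000 mm²
Σ(r_i+r_j)·cross = 25619.2500 → first moment M = |Σ|/6 = 4269.8750
R_c = M/A = 4269.8750/469.5000 = 9.0945 mm
θ = 243° = 4.241150 rad
V = θ·R_c·A = 4.241150·9.0945·469.5000 = 18109.181 mm³

Volume = 18109.181 mm³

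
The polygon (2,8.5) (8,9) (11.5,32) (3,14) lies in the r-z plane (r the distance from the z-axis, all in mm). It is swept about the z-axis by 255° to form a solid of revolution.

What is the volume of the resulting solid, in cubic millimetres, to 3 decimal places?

Volume = 2524.782 mm³

Profile (r,z), 4 vertices: (2,8.5) (8,9) (11.5,32) (3,14)
edge 0: (2,8.5)→(8,9)  cross = 2·9 − 8·8.5 = -50.0000; (r_i+r_j)·cross = 10·-50.0000 = -500.0000
edge 1: (8,9)→(11.5,32)  cross = 8·32 − 11.5·9 = 152.5000; (r_i+r_j)·cross = 19.5·152.5000 = 2973.7500
edge 2: (11.5,32)→(3,14)  cross = 11.5·14 − 3·32 = 65.0000; (r_i+r_j)·cross = 14.5·65.0000 = 942.5000
edge 3: (3,14)→(2,8.5)  cross = 3·8.5 − 2·14 = -2.5000; (r_i+r_j)·cross = 5·-2.5000 = -12.5000
Σcross = 165.0000 → A = |Σcross|/2 = 82.5000 mm²
Σ(r_i+r_j)·cross = 3403.7500 → first moment M = |Σ|/6 = 567.2917
R_c = M/A = 567.2917/82.5000 = 6.8763 mm
θ = 255° = 4.450590 rad
V = θ·R_c·A = 4.450590·6.8763·82.5000 = 2524.782 mm³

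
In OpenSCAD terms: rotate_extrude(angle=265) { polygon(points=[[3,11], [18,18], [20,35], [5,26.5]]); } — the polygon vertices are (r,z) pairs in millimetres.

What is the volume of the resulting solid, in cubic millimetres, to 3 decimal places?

Profile (r,z), 4 vertices: (3,11) (18,18) (20,35) (5,26.5)
edge 0: (3,11)→(18,18)  cross = 3·18 − 18·11 = -144.0000; (r_i+r_j)·cross = 21·-144.0000 = -3024.0000
edge 1: (18,18)→(20,35)  cross = 18·35 − 20·18 = 270.0000; (r_i+r_j)·cross = 38·270.0000 = 10260.0000
edge 2: (20,35)→(5,26.5)  cross = 20·26.5 − 5·35 = 355.0000; (r_i+r_j)·cross = 25·355.0000 = 8875.0000
edge 3: (5,26.5)→(3,11)  cross = 5·11 − 3·26.5 = -24.5000; (r_i+r_j)·cross = 8·-24.5000 = -196.0000
Σcross = 456.5000 → A = |Σcross|/2 = 228.2500 mm²
Σ(r_i+r_j)·cross = 15915.0000 → first moment M = |Σ|/6 = 2652.5000
R_c = M/A = 2652.5000/228.2500 = 11.6210 mm
θ = 265° = 4.625123 rad
V = θ·R_c·A = 4.625123·11.6210·228.2500 = 12268.137 mm³

Volume = 12268.137 mm³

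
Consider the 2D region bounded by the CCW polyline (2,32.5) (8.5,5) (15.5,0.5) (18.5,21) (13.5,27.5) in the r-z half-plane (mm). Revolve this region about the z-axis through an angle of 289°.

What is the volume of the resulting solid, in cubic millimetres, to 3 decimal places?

Profile (r,z), 5 vertices: (2,32.5) (8.5,5) (15.5,0.5) (18.5,21) (13.5,27.5)
edge 0: (2,32.5)→(8.5,5)  cross = 2·5 − 8.5·32.5 = -266.2500; (r_i+r_j)·cross = 10.5·-266.2500 = -2795.6250
edge 1: (8.5,5)→(15.5,0.5)  cross = 8.5·0.5 − 15.5·5 = -73.2500; (r_i+r_j)·cross = 24·-73.2500 = -1758.0000
edge 2: (15.5,0.5)→(18.5,21)  cross = 15.5·21 − 18.5·0.5 = 316.2500; (r_i+r_j)·cross = 34·316.2500 = 10752.5000
edge 3: (18.5,21)→(13.5,27.5)  cross = 18.5·27.5 − 13.5·21 = 225.2500; (r_i+r_j)·cross = 32·225.2500 = 7208.0000
edge 4: (13.5,27.5)→(2,32.5)  cross = 13.5·32.5 − 2·27.5 = 383.7500; (r_i+r_j)·cross = 15.5·383.7500 = 5948.1250
Σcross = 585.7500 → A = |Σcross|/2 = 292.8750 mm²
Σ(r_i+r_j)·cross = 19355.0000 → first moment M = |Σ|/6 = 3225.8333
R_c = M/A = 3225.8333/292.8750 = 11.0144 mm
θ = 289° = 5.044002 rad
V = θ·R_c·A = 5.044002·11.0144·292.8750 = 16271.108 mm³

Volume = 16271.108 mm³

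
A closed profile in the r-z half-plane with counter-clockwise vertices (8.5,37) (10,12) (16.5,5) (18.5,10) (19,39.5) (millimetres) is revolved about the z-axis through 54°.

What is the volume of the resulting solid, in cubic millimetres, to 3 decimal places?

Volume = 3775.409 mm³

Profile (r,z), 5 vertices: (8.5,37) (10,12) (16.5,5) (18.5,10) (19,39.5)
edge 0: (8.5,37)→(10,12)  cross = 8.5·12 − 10·37 = -268.0000; (r_i+r_j)·cross = 18.5·-268.0000 = -4958.0000
edge 1: (10,12)→(16.5,5)  cross = 10·5 − 16.5·12 = -148.0000; (r_i+r_j)·cross = 26.5·-148.0000 = -3922.0000
edge 2: (16.5,5)→(18.5,10)  cross = 16.5·10 − 18.5·5 = 72.5000; (r_i+r_j)·cross = 35·72.5000 = 2537.5000
edge 3: (18.5,10)→(19,39.5)  cross = 18.5·39.5 − 19·10 = 540.7500; (r_i+r_j)·cross = 37.5·540.7500 = 20278.1250
edge 4: (19,39.5)→(8.5,37)  cross = 19·37 − 8.5·39.5 = 367.2500; (r_i+r_j)·cross = 27.5·367.2500 = 10099.3750
Σcross = 564.5000 → A = |Σcross|/2 = 282.2500 mm²
Σ(r_i+r_j)·cross = 24035.0000 → first moment M = |Σ|/6 = 4005.8333
R_c = M/A = 4005.8333/282.2500 = 14.1925 mm
θ = 54° = 0.942478 rad
V = θ·R_c·A = 0.942478·14.1925·282.2500 = 3775.409 mm³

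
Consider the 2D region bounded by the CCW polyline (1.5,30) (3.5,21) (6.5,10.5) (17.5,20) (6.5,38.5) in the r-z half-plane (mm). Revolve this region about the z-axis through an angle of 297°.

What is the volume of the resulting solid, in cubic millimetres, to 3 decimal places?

Profile (r,z), 5 vertices: (1.5,30) (3.5,21) (6.5,10.5) (17.5,20) (6.5,38.5)
edge 0: (1.5,30)→(3.5,21)  cross = 1.5·21 − 3.5·30 = -73.5000; (r_i+r_j)·cross = 5·-73.5000 = -367.5000
edge 1: (3.5,21)→(6.5,10.5)  cross = 3.5·10.5 − 6.5·21 = -99.7500; (r_i+r_j)·cross = 10·-99.7500 = -997.5000
edge 2: (6.5,10.5)→(17.5,20)  cross = 6.5·20 − 17.5·10.5 = -53.7500; (r_i+r_j)·cross = 24·-53.7500 = -1290.0000
edge 3: (17.5,20)→(6.5,38.5)  cross = 17.5·38.5 − 6.5·20 = 543.7500; (r_i+r_j)·cross = 24·543.7500 = 13050.0000
edge 4: (6.5,38.5)→(1.5,30)  cross = 6.5·30 − 1.5·38.5 = 137.2500; (r_i+r_j)·cross = 8·137.2500 = 1098.0000
Σcross = 454.0000 → A = |Σcross|/2 = 227.0000 mm²
Σ(r_i+r_j)·cross = 11493.0000 → first moment M = |Σ|/6 = 1915.5000
R_c = M/A = 1915.5000/227.0000 = 8.4383 mm
θ = 297° = 5.183628 rad
V = θ·R_c·A = 5.183628·8.4383·227.0000 = 9929.239 mm³

Volume = 9929.239 mm³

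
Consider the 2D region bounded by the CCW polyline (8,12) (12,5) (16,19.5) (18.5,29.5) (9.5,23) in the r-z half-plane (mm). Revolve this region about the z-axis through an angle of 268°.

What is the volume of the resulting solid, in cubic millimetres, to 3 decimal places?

Volume = 6947.718 mm³

Profile (r,z), 5 vertices: (8,12) (12,5) (16,19.5) (18.5,29.5) (9.5,23)
edge 0: (8,12)→(12,5)  cross = 8·5 − 12·12 = -104.0000; (r_i+r_j)·cross = 20·-104.0000 = -2080.0000
edge 1: (12,5)→(16,19.5)  cross = 12·19.5 − 16·5 = 154.0000; (r_i+r_j)·cross = 28·154.0000 = 4312.0000
edge 2: (16,19.5)→(18.5,29.5)  cross = 16·29.5 − 18.5·19.5 = 111.2500; (r_i+r_j)·cross = 34.5·111.2500 = 3838.1250
edge 3: (18.5,29.5)→(9.5,23)  cross = 18.5·23 − 9.5·29.5 = 145.2500; (r_i+r_j)·cross = 28·145.2500 = 4067.0000
edge 4: (9.5,23)→(8,12)  cross = 9.5·12 − 8·23 = -70.0000; (r_i+r_j)·cross = 17.5·-70.0000 = -1225.0000
Σcross = 236.5000 → A = |Σcross|/2 = 118.2500 mm²
Σ(r_i+r_j)·cross = 8912.1250 → first moment M = |Σ|/6 = 1485.3542
R_c = M/A = 1485.3542/118.2500 = 12.5611 mm
θ = 268° = 4.677482 rad
V = θ·R_c·A = 4.677482·12.5611·118.2500 = 6947.718 mm³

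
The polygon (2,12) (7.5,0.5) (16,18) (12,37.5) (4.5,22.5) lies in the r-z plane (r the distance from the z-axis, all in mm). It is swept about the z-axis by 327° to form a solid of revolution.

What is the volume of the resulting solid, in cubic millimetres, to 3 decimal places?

Profile (r,z), 5 vertices: (2,12) (7.5,0.5) (16,18) (12,37.5) (4.5,22.5)
edge 0: (2,12)→(7.5,0.5)  cross = 2·0.5 − 7.5·12 = -89.0000; (r_i+r_j)·cross = 9.5·-89.0000 = -845.5000
edge 1: (7.5,0.5)→(16,18)  cross = 7.5·18 − 16·0.5 = 127.0000; (r_i+r_j)·cross = 23.5·127.0000 = 2984.5000
edge 2: (16,18)→(12,37.5)  cross = 16·37.5 − 12·18 = 384.0000; (r_i+r_j)·cross = 28·384.0000 = 10752.0000
edge 3: (12,37.5)→(4.5,22.5)  cross = 12·22.5 − 4.5·37.5 = 101.2500; (r_i+r_j)·cross = 16.5·101.2500 = 1670.6250
edge 4: (4.5,22.5)→(2,12)  cross = 4.5·12 − 2·22.5 = 9.0000; (r_i+r_j)·cross = 6.5·9.0000 = 58.5000
Σcross = 532.2500 → A = |Σcross|/2 = 266.1250 mm²
Σ(r_i+r_j)·cross = 14620.1250 → first moment M = |Σ|/6 = 2436.6875
R_c = M/A = 2436.6875/266.1250 = 9.1562 mm
θ = 327° = 5.707227 rad
V = θ·R_c·A = 5.707227·9.1562·266.1250 = 13906.728 mm³

Volume = 13906.728 mm³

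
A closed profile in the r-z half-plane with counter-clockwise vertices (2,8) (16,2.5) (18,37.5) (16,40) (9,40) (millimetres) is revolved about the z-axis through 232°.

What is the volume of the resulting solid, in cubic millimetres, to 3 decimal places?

Volume = 18658.547 mm³

Profile (r,z), 5 vertices: (2,8) (16,2.5) (18,37.5) (16,40) (9,40)
edge 0: (2,8)→(16,2.5)  cross = 2·2.5 − 16·8 = -123.0000; (r_i+r_j)·cross = 18·-123.0000 = -2214.0000
edge 1: (16,2.5)→(18,37.5)  cross = 16·37.5 − 18·2.5 = 555.0000; (r_i+r_j)·cross = 34·555.0000 = 18870.0000
edge 2: (18,37.5)→(16,40)  cross = 18·40 − 16·37.5 = 120.0000; (r_i+r_j)·cross = 34·120.0000 = 4080.0000
edge 3: (16,40)→(9,40)  cross = 16·40 − 9·40 = 280.0000; (r_i+r_j)·cross = 25·280.0000 = 7000.0000
edge 4: (9,40)→(2,8)  cross = 9·8 − 2·40 = -8.0000; (r_i+r_j)·cross = 11·-8.0000 = -88.0000
Σcross = 824.0000 → A = |Σcross|/2 = 412.0000 mm²
Σ(r_i+r_j)·cross = 27648.0000 → first moment M = |Σ|/6 = 4608.0000
R_c = M/A = 4608.0000/412.0000 = 11.1845 mm
θ = 232° = 4.049164 rad
V = θ·R_c·A = 4.049164·11.1845·412.0000 = 18658.547 mm³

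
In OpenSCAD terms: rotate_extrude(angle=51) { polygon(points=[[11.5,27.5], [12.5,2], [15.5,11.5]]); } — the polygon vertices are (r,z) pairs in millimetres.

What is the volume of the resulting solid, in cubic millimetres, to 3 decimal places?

Volume = 503.955 mm³

Profile (r,z), 3 vertices: (11.5,27.5) (12.5,2) (15.5,11.5)
edge 0: (11.5,27.5)→(12.5,2)  cross = 11.5·2 − 12.5·27.5 = -320.7500; (r_i+r_j)·cross = 24·-320.7500 = -7698.0000
edge 1: (12.5,2)→(15.5,11.5)  cross = 12.5·11.5 − 15.5·2 = 112.7500; (r_i+r_j)·cross = 28·112.7500 = 3157.0000
edge 2: (15.5,11.5)→(11.5,27.5)  cross = 15.5·27.5 − 11.5·11.5 = 294.0000; (r_i+r_j)·cross = 27·294.0000 = 7938.0000
Σcross = 86.0000 → A = |Σcross|/2 = 43.0000 mm²
Σ(r_i+r_j)·cross = 3397.0000 → first moment M = |Σ|/6 = 566.1667
R_c = M/A = 566.1667/43.0000 = 13.1667 mm
θ = 51° = 0.890118 rad
V = θ·R_c·A = 0.890118·13.1667·43.0000 = 503.955 mm³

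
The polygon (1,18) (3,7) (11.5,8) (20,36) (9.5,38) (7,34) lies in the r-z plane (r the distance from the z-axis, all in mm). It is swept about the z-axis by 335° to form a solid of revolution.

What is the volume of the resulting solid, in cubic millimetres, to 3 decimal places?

Volume = 20465.204 mm³

Profile (r,z), 6 vertices: (1,18) (3,7) (11.5,8) (20,36) (9.5,38) (7,34)
edge 0: (1,18)→(3,7)  cross = 1·7 − 3·18 = -47.0000; (r_i+r_j)·cross = 4·-47.0000 = -188.0000
edge 1: (3,7)→(11.5,8)  cross = 3·8 − 11.5·7 = -56.5000; (r_i+r_j)·cross = 14.5·-56.5000 = -819.2500
edge 2: (11.5,8)→(20,36)  cross = 11.5·36 − 20·8 = 254.0000; (r_i+r_j)·cross = 31.5·254.0000 = 8001.0000
edge 3: (20,36)→(9.5,38)  cross = 20·38 − 9.5·36 = 418.0000; (r_i+r_j)·cross = 29.5·418.0000 = 12331.0000
edge 4: (9.5,38)→(7,34)  cross = 9.5·34 − 7·38 = 57.0000; (r_i+r_j)·cross = 16.5·57.0000 = 940.5000
edge 5: (7,34)→(1,18)  cross = 7·18 − 1·34 = 92.0000; (r_i+r_j)·cross = 8·92.0000 = 736.0000
Σcross = 717.5000 → A = |Σcross|/2 = 358.7500 mm²
Σ(r_i+r_j)·cross = 21001.2500 → first moment M = |Σ|/6 = 3500.2083
R_c = M/A = 3500.2083/358.7500 = 9.7567 mm
θ = 335° = 5.846853 rad
V = θ·R_c·A = 5.846853·9.7567·358.7500 = 20465.204 mm³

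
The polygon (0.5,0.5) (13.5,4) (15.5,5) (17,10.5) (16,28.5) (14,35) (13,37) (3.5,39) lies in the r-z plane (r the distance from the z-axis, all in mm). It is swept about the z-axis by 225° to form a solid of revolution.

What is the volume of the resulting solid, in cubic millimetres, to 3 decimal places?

Volume = 16855.381 mm³

Profile (r,z), 8 vertices: (0.5,0.5) (13.5,4) (15.5,5) (17,10.5) (16,28.5) (14,35) (13,37) (3.5,39)
edge 0: (0.5,0.5)→(13.5,4)  cross = 0.5·4 − 13.5·0.5 = -4.7500; (r_i+r_j)·cross = 14·-4.7500 = -66.5000
edge 1: (13.5,4)→(15.5,5)  cross = 13.5·5 − 15.5·4 = 5.5000; (r_i+r_j)·cross = 29·5.5000 = 159.5000
edge 2: (15.5,5)→(17,10.5)  cross = 15.5·10.5 − 17·5 = 77.7500; (r_i+r_j)·cross = 32.5·77.7500 = 2526.8750
edge 3: (17,10.5)→(16,28.5)  cross = 17·28.5 − 16·10.5 = 316.5000; (r_i+r_j)·cross = 33·316.5000 = 10444.5000
edge 4: (16,28.5)→(14,35)  cross = 16·35 − 14·28.5 = 161.0000; (r_i+r_j)·cross = 30·161.0000 = 4830.0000
edge 5: (14,35)→(13,37)  cross = 14·37 − 13·35 = 63.0000; (r_i+r_j)·cross = 27·63.0000 = 1701.0000
edge 6: (13,37)→(3.5,39)  cross = 13·39 − 3.5·37 = 377.5000; (r_i+r_j)·cross = 16.5·377.5000 = 6228.7500
edge 7: (3.5,39)→(0.5,0.5)  cross = 3.5·0.5 − 0.5·39 = -17.7500; (r_i+r_j)·cross = 4·-17.7500 = -71.0000
Σcross = 978.7500 → A = |Σcross|/2 = 489.3750 mm²
Σ(r_i+r_j)·cross = 25753.1250 → first moment M = |Σ|/6 = 4292.1875
R_c = M/A = 4292.1875/489.3750 = 8.7708 mm
θ = 225° = 3.926991 rad
V = θ·R_c·A = 3.926991·8.7708·489.3750 = 16855.381 mm³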